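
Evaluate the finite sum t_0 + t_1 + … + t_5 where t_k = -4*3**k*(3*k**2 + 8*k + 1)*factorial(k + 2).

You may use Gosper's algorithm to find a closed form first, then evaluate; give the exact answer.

Σ = -587865608

Step 1: r(k) = 3*(3*k**3 + 23*k**2 + 54*k + 36)/(3*k**2 + 8*k + 1).
Factor: A=3*k + 9; B=1; C=k**2 + 8*k/3 + 1/3.
Solve (3*k + 9)·f(k+1) − (1)·f(k) = k**2 + 8*k/3 + 1/3.
From deg A=1, deg B=0, deg C=2: d=1.
Match coefficients ⇒ f(k) = (k - 1)/3.
Get s_k = R·t_k = -4*3**k*(k - 1)*factorial(k + 2) with R(k) = B(k−1)f(k)/C(k) = (k - 1)/(3*k**2 + 8*k + 1).
Δs = -4*3**k*(3*k**2 + 8*k + 1)*factorial(k + 2), as required.
Σ_(k=0)^(5) t_k = s_(6) − s_(0) = -587865600 − (8) = -587865608.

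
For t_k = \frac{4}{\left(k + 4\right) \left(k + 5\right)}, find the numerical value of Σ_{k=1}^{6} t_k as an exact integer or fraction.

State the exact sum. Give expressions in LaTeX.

Ratio r(k) = (k + 4)/(k + 6).
Take A(k)=k + 4, B(k)=k + 6, C(k)=1.
Solve (k + 4)·f(k+1) − (k + 5)·f(k) = 1.
Bound: deg f ≤ 1.
A polynomial solution: f(k) = k/4.
Then R = B(k−1)f/C = k*(k + 5)/4, so s_k = R(k)·t_k = k/(k + 4).
s_(k+1) − s_k = 4/(k**2 + 9*k + 20) = t_k.
Telescoping: Σ = s_(7) − s_(1) = 7/11 − (1/5) = 24/55.

Σ = 24/55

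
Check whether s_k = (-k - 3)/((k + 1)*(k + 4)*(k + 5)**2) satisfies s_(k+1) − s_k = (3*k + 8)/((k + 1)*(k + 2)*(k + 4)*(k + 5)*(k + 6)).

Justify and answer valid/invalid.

Invalid: residual 2*(-4*k**2 - 31*k - 52)/(k**7 + 29*k**6 + 349*k**5 + 2243*k**4 + 8230*k**3 + 16988*k**2 + 17880*k + 7200) ≠ 0.

s_(k+1) = (-k - 4)/((k + 2)*(k + 5)*(k + 6)**2)
s_(k+1) − s_k = (-(k + 1)*(k + 4)**2*(k + 5) + (k + 2)*(k + 3)*(k + 6)**2)/((k + 1)*(k + 2)*(k + 4)*(k + 5)**2*(k + 6)**2)
(s_(k+1) − s_k) − t_k = 2*(-4*k**2 - 31*k - 52)/(k**7 + 29*k**6 + 349*k**5 + 2243*k**4 + 8230*k**3 + 16988*k**2 + 17880*k + 7200)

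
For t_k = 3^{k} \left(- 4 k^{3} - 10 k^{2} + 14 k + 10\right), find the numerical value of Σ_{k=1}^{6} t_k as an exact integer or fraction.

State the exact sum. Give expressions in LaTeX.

Σ = -1019148

r(k) = 3*(2*k**3 + 11*k**2 + 9*k - 5)/(2*k**3 + 5*k**2 - 7*k - 5) after simplifying.
Factor: A=3; B=1; C=k**3 + 5*k**2/2 - 7*k/2 - 5/2.
f must satisfy (3)·f(k+1) − (1)·f(k) = k**3 + 5*k**2/2 - 7*k/2 - 5/2.
From deg A=0, deg B=0, deg C=3: d=3.
A polynomial solution: f(k) = (k**3 - 2*k**2 - 2*k + 2)/2.
Then R = B(k−1)f/C = (k**3 - 2*k**2 - 2*k + 2)/(2*k**3 + 5*k**2 - 7*k - 5), so s_k = R(k)·t_k = 2*3**k*(-k**3 + 2*k**2 + 2*k - 2).
s_(k+1) − s_k = 3**k*(-4*k**3 - 10*k**2 + 14*k + 10) = t_k.
Sum = s_(7) − s_(1); s_(7) = -1019142, s_(1) = 6 ⇒ -1019148.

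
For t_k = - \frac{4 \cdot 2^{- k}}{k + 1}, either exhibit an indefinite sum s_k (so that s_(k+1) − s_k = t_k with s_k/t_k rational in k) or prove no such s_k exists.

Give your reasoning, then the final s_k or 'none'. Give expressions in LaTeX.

Ratio r(k) = (k + 1)/(2*(k + 2)).
Take A(k)=k/2 + 1/2, B(k)=k + 2, C(k)=1.
Need (k/2 + 1/2)·f(k+1) − (k + 1)·f(k) = 1.
From deg A=1, deg B=1, deg C=0: d=-1.
d = -1 < 0 ⇒ no nonzero polynomial f; not summable.

none (Gosper's algorithm certifies no s_k)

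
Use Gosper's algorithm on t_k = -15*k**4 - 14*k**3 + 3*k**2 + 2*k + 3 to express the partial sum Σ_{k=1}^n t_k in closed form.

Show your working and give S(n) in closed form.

r(k) = (15*k**4 + 74*k**3 + 129*k**2 + 94*k + 21)/(15*k**4 + 14*k**3 - 3*k**2 - 2*k - 3) after simplifying.
A = 1, B = 1, C = k**4 + 14*k**3/15 - k**2/5 - 2*k/15 - 1/5.
Need (1)·f(k+1) − (1)·f(k) = k**4 + 14*k**3/15 - k**2/5 - 2*k/15 - 1/5.
Bound: deg f ≤ 5.
Match coefficients ⇒ f(k) = k*(3*k**4 - 4*k**3 - 3*k**2 + 4*k - 3)/15.
Get s_k = R·t_k = k*(-3*k**4 + 4*k**3 + 3*k**2 - 4*k + 3) with R(k) = B(k−1)f(k)/C(k) = k*(3*k**4 - 4*k**3 - 3*k**2 + 4*k - 3)/(15*k**4 + 14*k**3 - 3*k**2 - 2*k - 3).
Δs = -15*k**4 - 14*k**3 + 3*k**2 + 2*k + 3, as required.
s_(n+1) = -3*n**5 - 11*n**4 - 11*n**3 - n**2 + 5*n + 3 and s_(1) = 3, so S(n) = n*(-3*n**4 - 11*n**3 - 11*n**2 - n + 5).

S(n) = n*(-3*n**4 - 11*n**3 - 11*n**2 - n + 5)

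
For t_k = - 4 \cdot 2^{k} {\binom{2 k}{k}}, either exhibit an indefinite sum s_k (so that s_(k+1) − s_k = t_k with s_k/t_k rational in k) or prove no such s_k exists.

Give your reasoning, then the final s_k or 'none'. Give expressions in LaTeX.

Ratio r(k) = 4*(2*k + 1)/(k + 1).
Take A(k)=8*k + 4, B(k)=k + 1, C(k)=1.
Need (8*k + 4)·f(k+1) − (k)·f(k) = 1.
deg f ≤ -1 (via 1,1,0).
Bound -1 < 0, so the key equation has no polynomial solution.

none — t_k is not Gosper-summable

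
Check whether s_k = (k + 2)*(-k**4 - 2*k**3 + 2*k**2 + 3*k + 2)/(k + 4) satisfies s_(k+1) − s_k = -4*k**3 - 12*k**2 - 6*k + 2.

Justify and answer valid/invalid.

Invalid: residual 2*(3*k**4 + 26*k**3 + 56*k**2 + 25*k - 6)/(k**2 + 9*k + 20) ≠ 0.

s_(k+1) = (-k**5 - 9*k**4 - 28*k**3 - 33*k**2 - 5*k + 12)/(k + 5)
s_(k+1) − s_k = 2*(-2*k**5 - 21*k**4 - 71*k**3 - 90*k**2 - 26*k + 14)/(k**2 + 9*k + 20)
(s_(k+1) − s_k) − t_k = 2*(3*k**4 + 26*k**3 + 56*k**2 + 25*k - 6)/(k**2 + 9*k + 20)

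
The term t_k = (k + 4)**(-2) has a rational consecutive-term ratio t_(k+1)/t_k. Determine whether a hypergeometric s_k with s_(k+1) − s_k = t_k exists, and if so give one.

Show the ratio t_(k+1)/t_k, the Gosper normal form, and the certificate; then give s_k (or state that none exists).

not Gosper-summable; s_k does not exist

Compute t_(k+1)/t_k: get (k + 4)**2/(k + 5)**2.
Normal form (A,B,C) = (k**2 + 8*k + 16, k**2 + 10*k + 25, 1).
Key eq: (k**2 + 8*k + 16)·f(k+1) = (k**2 + 8*k + 16)·f(k) + (1).
Degrees (2,2,0) ⇒ d ≤ 0.
f = c0 ⇒ A·f(k+1) − B(k−1)·f(k) − C = -1. The system {-1 = 0} is inconsistent; no antidifference.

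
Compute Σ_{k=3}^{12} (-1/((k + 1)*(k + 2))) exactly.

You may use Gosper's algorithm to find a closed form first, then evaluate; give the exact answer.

Compute t_(k+1)/t_k: get (k + 1)/(k + 3).
Gosper form: A/B · C(k+1)/C(k) with A=k + 1, B=k + 3, C=1.
f must satisfy (k + 1)·f(k+1) − (k + 2)·f(k) = 1.
Degrees (1,1,0) ⇒ d ≤ 1.
A polynomial solution: f(k) = k.
R(k) = B(k−1)·f(k)/C(k) = k*(k + 2); s_k = R·t_k = -k/(k + 1).
Δs = -1/(k**2 + 3*k + 2), as required.
Evaluate s at k=13 and k=3: -13/14 and -3/4; difference -5/28.

Σ = -5/28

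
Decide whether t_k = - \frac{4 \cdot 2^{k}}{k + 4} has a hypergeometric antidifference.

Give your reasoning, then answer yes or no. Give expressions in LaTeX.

Compute t_(k+1)/t_k: get 2*(k + 4)/(k + 5).
Take A(k)=2*k + 8, B(k)=k + 5, C(k)=1.
Key eq: (2*k + 8)·f(k+1) = (k + 4)·f(k) + (1).
d = -1 from the (1,1,0) case.
Negative degree bound (-1): no f exists, t_k not Gosper-summable.

No. Not Gosper-summable.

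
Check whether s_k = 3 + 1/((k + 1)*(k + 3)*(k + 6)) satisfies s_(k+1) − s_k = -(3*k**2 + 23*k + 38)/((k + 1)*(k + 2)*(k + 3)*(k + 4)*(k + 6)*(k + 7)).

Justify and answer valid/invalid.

valid; difference matches t_k

s_(k+1) = 3 + 1/((k + 2)*(k + 4)*(k + 7))
s_(k+1) − s_k = 1/((k + 2)*(k + 4)*(k + 7)) - 1/((k + 1)*(k + 3)*(k + 6))
(s_(k+1) − s_k) − t_k = 0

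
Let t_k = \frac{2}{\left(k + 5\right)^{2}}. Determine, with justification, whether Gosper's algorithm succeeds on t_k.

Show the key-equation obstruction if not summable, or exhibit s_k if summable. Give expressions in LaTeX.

No — the linear system for f has no solution.

Step 1: r(k) = (k + 5)**2/(k + 6)**2.
Gosper form: A/B · C(k+1)/C(k) with A=k**2 + 10*k + 25, B=k**2 + 12*k + 36, C=1.
Set up (k**2 + 10*k + 25)·f(k+1) − (k**2 + 10*k + 25)·f(k) − (1) = 0.
Degrees (2,2,0) ⇒ d ≤ 0.
f = c0 ⇒ A·f(k+1) − B(k−1)·f(k) − C = -1. The system {-1 = 0} is inconsistent; no antidifference.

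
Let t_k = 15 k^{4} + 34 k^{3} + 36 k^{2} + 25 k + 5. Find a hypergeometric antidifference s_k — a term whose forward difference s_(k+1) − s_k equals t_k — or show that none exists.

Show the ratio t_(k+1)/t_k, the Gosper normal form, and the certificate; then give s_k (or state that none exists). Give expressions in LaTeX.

Step 1: r(k) = (15*k**4 + 94*k**3 + 228*k**2 + 259*k + 115)/(15*k**4 + 34*k**3 + 36*k**2 + 25*k + 5).
So A=1 and B=1, with C=k**4 + 34*k**3/15 + 12*k**2/5 + 5*k/3 + 1/3.
Solve (1)·f(k+1) − (1)·f(k) = k**4 + 34*k**3/15 + 12*k**2/5 + 5*k/3 + 1/3.
From deg A=0, deg B=0, deg C=4: d=5.
Solving with deg f ≤ 5: f(k) = k*(3*k**4 + k**3 + 3*k - 2)/15.
R(k) = B(k−1)·f(k)/C(k) = k*(3*k**4 + k**3 + 3*k - 2)/(15*k**4 + 34*k**3 + 36*k**2 + 25*k + 5); s_k = R·t_k = k*(3*k**4 + k**3 + 3*k - 2).
s_(k+1) − s_k = 15*k**4 + 34*k**3 + 36*k**2 + 25*k + 5 = t_k.

s_k = k \left(3 k^{4} + k^{3} + 3 k - 2\right)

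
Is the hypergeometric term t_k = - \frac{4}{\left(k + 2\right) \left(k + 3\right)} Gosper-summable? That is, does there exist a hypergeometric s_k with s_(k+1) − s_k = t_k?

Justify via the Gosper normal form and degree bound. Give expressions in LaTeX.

Ratio r(k) = (k + 2)/(k + 4).
Factor: A=k + 2; B=k + 4; C=1.
Set up (k + 2)·f(k+1) − (k + 3)·f(k) − (1) = 0.
From deg A=1, deg B=1, deg C=0: d=1.
Solving with deg f ≤ 1: f(k) = k/2.
So s_k = (B(k−1)f/C)·t_k = (k*(k + 3)/2)·t_k = -2*k/(k + 2).
Verify: -4/(k**2 + 5*k + 6) matches t_k.

Yes. s_k = - \frac{2 k}{k + 2}.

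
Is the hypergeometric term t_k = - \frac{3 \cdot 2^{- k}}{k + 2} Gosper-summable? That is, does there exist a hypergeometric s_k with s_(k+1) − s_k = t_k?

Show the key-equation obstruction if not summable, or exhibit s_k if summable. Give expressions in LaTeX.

r(k) = (k + 2)/(2*(k + 3)) after simplifying.
A = k/2 + 1, B = k + 3, C = 1.
Key eq: (k/2 + 1)·f(k+1) = (k + 2)·f(k) + (1).
deg f ≤ -1 (via 1,1,0).
d = -1 < 0 ⇒ no nonzero polynomial f; not summable.

No — t_k has no hypergeometric antidifference.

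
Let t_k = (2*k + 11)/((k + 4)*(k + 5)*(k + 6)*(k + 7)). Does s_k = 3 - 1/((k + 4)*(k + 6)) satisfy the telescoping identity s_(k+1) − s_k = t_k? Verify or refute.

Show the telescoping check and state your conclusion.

s_(k+1) = 3 - 1/((k + 5)*(k + 7))
s_(k+1) − s_k = (2*k + 11)/(k**4 + 22*k**3 + 179*k**2 + 638*k + 840)
(s_(k+1) − s_k) − t_k = 0

valid (s_(k+1) − s_k reduces to t_k)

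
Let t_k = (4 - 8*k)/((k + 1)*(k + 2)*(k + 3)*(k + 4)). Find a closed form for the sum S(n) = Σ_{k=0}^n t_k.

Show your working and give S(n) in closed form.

Ratio r(k) = (k + 1)*(2*k + 1)/((k + 5)*(2*k - 1)).
Factor: A=k + 1; B=k + 5; C=k - 1/2.
Need (k + 1)·f(k+1) − (k + 4)·f(k) = k - 1/2.
Degrees (1,1,1) ⇒ d ≤ 3.
Match coefficients ⇒ f(k) = -k/2.
So s_k = (B(k−1)f/C)·t_k = (-k*(k + 4)/(2*k - 1))·t_k = 4*k/((k + 1)*(k + 2)*(k + 3)).
Check: Δs_k = 4*(1 - 2*k)/(k**4 + 10*k**3 + 35*k**2 + 50*k + 24). ✓
Evaluate: s_(n+1) = 4*(n + 1)/(n**3 + 9*n**2 + 26*n + 24); subtract s_(0) = 0 ⇒ S(n) = 4*(n + 1)/(n**3 + 9*n**2 + 26*n + 24).

S(n) = 4*(n + 1)/(n**3 + 9*n**2 + 26*n + 24)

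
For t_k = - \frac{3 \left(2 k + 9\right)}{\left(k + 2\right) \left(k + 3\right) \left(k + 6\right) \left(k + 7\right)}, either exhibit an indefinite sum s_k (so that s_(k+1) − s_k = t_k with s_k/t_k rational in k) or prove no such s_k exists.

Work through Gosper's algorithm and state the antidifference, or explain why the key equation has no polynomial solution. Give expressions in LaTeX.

Step 1: r(k) = (k + 2)*(k + 6)*(2*k + 11)/((k + 4)*(k + 8)*(2*k + 9)).
Take A(k)=k + 2, B(k)=k + 8, C(k)=k**3 + 27*k**2/2 + 121*k/2 + 90.
Key eq: (k + 2)·f(k+1) = (k + 7)·f(k) + (k**3 + 27*k**2/2 + 121*k/2 + 90).
d = 5 from the (1,1,3) case.
A polynomial solution: f(k) = k*(k + 3)*(k + 4)*(k + 5)*(k + 8)/24.
Get s_k = R·t_k = k*(-k - 8)/(4*(k**2 + 8*k + 12)) with R(k) = B(k−1)f(k)/C(k) = k*(k + 3)*(k + 7)*(k + 8)/(12*(2*k + 9)).
Check: Δs_k = 3*(-2*k - 9)/(k**4 + 18*k**3 + 113*k**2 + 288*k + 252). ✓

s_k = \frac{k \left(- k - 8\right)}{4 \left(k^{2} + 8 k + 12\right)}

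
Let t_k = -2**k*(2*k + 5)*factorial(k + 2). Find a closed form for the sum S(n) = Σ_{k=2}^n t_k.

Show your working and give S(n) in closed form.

S(n) = -2*2**n*factorial(n + 3) + 96

r(k) = 2*(k + 3)*(2*k + 7)/(2*k + 5) after simplifying.
Factor: A=2*k + 6; B=1; C=k + 5/2.
Need (2*k + 6)·f(k+1) − (1)·f(k) = k + 5/2.
d = 0 from the (1,0,1) case.
Solving with deg f ≤ 0: f(k) = 1/2.
Get s_k = R·t_k = -2**k*factorial(k + 2) with R(k) = B(k−1)f(k)/C(k) = 1/(2*k + 5).
s_(k+1) − s_k = -2**k*(2*k + 5)*factorial(k + 2) = t_k.
s_(n+1) = -2**(n + 1)*factorial(n + 3) and s_(2) = -96, so S(n) = -2*2**n*factorial(n + 3) + 96.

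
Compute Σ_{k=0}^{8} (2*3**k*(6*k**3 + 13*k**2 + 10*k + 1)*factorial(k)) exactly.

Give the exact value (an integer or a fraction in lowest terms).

Σ = 2171340380162

The ratio is 3*(6*k**4 + 37*k**3 + 85*k**2 + 84*k + 30)/(6*k**3 + 13*k**2 + 10*k + 1).
Gosper form: A/B · C(k+1)/C(k) with A=3*k + 3, B=1, C=k**3 + 13*k**2/6 + 5*k/3 + 1/6.
Key eq: (3*k + 3)·f(k+1) = (1)·f(k) + (k**3 + 13*k**2/6 + 5*k/3 + 1/6).
deg f ≤ 2 (via 1,0,3).
Coefficient equations give f(k) = (k - 1)*(2*k + 1)/6.
Then R = B(k−1)f/C = (k - 1)*(2*k + 1)/(6*k**3 + 13*k**2 + 10*k + 1), so s_k = R(k)·t_k = 2*3**k*(k - 1)*(2*k + 1)*factorial(k).
Verify: 2*3**k*(6*k**3 + 13*k**2 + 10*k + 1)*factorial(k) matches t_k.
Telescoping: Σ = s_(9) − s_(0) = 2171340380160 − (-2) = 2171340380162.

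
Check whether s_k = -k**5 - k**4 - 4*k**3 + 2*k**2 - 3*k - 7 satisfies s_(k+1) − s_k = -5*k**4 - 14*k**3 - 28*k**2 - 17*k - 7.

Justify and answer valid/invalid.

s_(k+1) = -k**5 - 6*k**4 - 18*k**3 - 26*k**2 - 20*k - 14
s_(k+1) − s_k = -5*k**4 - 14*k**3 - 28*k**2 - 17*k - 7
(s_(k+1) − s_k) − t_k = 0

valid (s_(k+1) − s_k reduces to t_k)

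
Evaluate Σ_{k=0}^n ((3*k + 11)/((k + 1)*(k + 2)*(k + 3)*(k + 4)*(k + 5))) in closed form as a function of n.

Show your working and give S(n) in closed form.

r(k) = (k + 1)*(3*k + 14)/((k + 6)*(3*k + 11)) after simplifying.
Normal form (A,B,C) = (k + 1, k + 6, k + 11/3).
Solve (k + 1)·f(k+1) − (k + 5)·f(k) = k + 11/3.
Bound: deg f ≤ 4.
Match coefficients ⇒ f(k) = k*(k + 3)*(k**2 + 7*k + 14)/24.
Get s_k = R·t_k = k*(k**2 + 7*k + 14)/(8*(k**3 + 7*k**2 + 14*k + 8)) with R(k) = B(k−1)f(k)/C(k) = k*(k + 3)*(k + 5)*(k**2 + 7*k + 14)/(8*(3*k + 11)).
Check: Δs_k = (3*k + 11)/(k**5 + 15*k**4 + 85*k**3 + 225*k**2 + 274*k + 120). ✓
Evaluate: s_(n+1) = (n**3 + 10*n**2 + 31*n + 22)/(8*(n**3 + 10*n**2 + 31*n + 30)); subtract s_(0) = 0 ⇒ S(n) = (n**3 + 10*n**2 + 31*n + 22)/(8*(n**3 + 10*n**2 + 31*n + 30)).

S(n) = (n**3 + 10*n**2 + 31*n + 22)/(8*(n**3 + 10*n**2 + 31*n + 30))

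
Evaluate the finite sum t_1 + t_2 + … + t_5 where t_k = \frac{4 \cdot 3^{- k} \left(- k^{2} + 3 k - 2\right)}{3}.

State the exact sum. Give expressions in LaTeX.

Ratio r(k) = k/(3*(k - 2)).
A = 1/3, B = 1, C = k**2 - 3*k + 2.
Solve (1/3)·f(k+1) − (1)·f(k) = k**2 - 3*k + 2.
deg f ≤ 2 (via 0,0,2).
Match coefficients ⇒ f(k) = -3*(2*k**2 - 4*k + 3)/4.
Then R = B(k−1)f/C = -3*(2*k**2 - 4*k + 3)/(4*(k - 2)*(k - 1)), so s_k = R(k)·t_k = (2*k**2 - 4*k + 3)/3**k.
s_(k+1) − s_k = 4*(-k**2 + 3*k - 2)/(3*3**k) = t_k.
Telescoping: Σ = s_(6) − s_(1) = 17/243 − (1/3) = -64/243.

Σ = -64/243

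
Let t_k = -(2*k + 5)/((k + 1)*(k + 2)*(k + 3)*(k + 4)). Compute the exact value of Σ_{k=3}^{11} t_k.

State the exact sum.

Σ = -19/520

Ratio r(k) = (k + 1)*(2*k + 7)/((k + 5)*(2*k + 5)).
Gosper form: A/B · C(k+1)/C(k) with A=k + 1, B=k + 5, C=k + 5/2.
Need (k + 1)·f(k+1) − (k + 4)·f(k) = k + 5/2.
Degrees (1,1,1) ⇒ d ≤ 3.
Coefficient equations give f(k) = k*(k + 2)*(k + 4)/6.
Certificate R = B(k−1)f/C = k*(k + 2)*(k + 4)**2/(3*(2*k + 5)) gives s_k = k*(-k - 4)/(3*(k**2 + 4*k + 3)).
Verify: (-2*k - 5)/(k**4 + 10*k**3 + 35*k**2 + 50*k + 24) matches t_k.
Sum = s_(12) − s_(3); s_(12) = -64/195, s_(3) = -7/24 ⇒ -19/520.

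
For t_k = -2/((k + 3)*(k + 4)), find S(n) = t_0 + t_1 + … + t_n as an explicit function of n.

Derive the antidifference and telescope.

S(n) = 2*(-n - 1)/(3*(n + 4))

r(k) = (k + 3)/(k + 5) after simplifying.
Gosper form: A/B · C(k+1)/C(k) with A=k + 3, B=k + 5, C=1.
Set up (k + 3)·f(k+1) − (k + 4)·f(k) − (1) = 0.
Bound: deg f ≤ 1.
Solving with deg f ≤ 1: f(k) = k/3.
Get s_k = R·t_k = -2*k/(3*k + 9) with R(k) = B(k−1)f(k)/C(k) = k*(k + 4)/3.
s_(k+1) − s_k = -2/(k**2 + 7*k + 12) = t_k.
Σ_(k=0)^n t_k = s_(n+1) − s_(0) = (2*(-n - 1)/(3*(n + 4))) − (0), i.e. 2*(-n - 1)/(3*(n + 4)).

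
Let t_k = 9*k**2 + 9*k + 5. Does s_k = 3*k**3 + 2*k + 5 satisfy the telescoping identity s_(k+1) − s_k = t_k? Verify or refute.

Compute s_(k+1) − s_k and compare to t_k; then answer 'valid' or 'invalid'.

Valid: the claim telescopes to t_k.

s_(k+1) = 2*k + 3*(k + 1)**3 + 7
s_(k+1) − s_k = 9*k**2 + 9*k + 5
(s_(k+1) − s_k) − t_k = 0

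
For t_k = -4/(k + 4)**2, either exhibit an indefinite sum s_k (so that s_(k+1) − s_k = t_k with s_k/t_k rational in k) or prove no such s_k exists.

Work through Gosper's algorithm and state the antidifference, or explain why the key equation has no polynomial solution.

not Gosper-summable; s_k does not exist

r(k) = (k + 4)**2/(k + 5)**2 after simplifying.
Normal form (A,B,C) = (k**2 + 8*k + 16, k**2 + 10*k + 25, 1).
Set up (k**2 + 8*k + 16)·f(k+1) − (k**2 + 8*k + 16)·f(k) − (1) = 0.
From deg A=2, deg B=2, deg C=0: d=0.
Generic f = c0 gives residual -1; -1 = 0 cannot hold, so t_k is not Gosper-summable.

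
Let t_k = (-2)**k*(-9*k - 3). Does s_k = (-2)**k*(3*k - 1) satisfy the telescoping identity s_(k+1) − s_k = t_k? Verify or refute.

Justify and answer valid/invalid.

Valid: the claim telescopes to t_k.

s_(k+1) = (-2)**(k + 1)*(3*k + 2)
s_(k+1) − s_k = (-2)**k*(-9*k - 3)
(s_(k+1) − s_k) − t_k = 0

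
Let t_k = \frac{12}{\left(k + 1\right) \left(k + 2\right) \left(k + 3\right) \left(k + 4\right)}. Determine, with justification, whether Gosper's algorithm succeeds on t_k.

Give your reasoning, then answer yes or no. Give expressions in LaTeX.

Yes. s_k = \frac{2 k \left(k^{2} + 6 k + 11\right)}{3 \left(k + 1\right) \left(k + 2\right) \left(k + 3\right)}.

Compute t_(k+1)/t_k: get (k + 1)/(k + 5).
So A=k + 1 and B=k + 5, with C=1.
f must satisfy (k + 1)·f(k+1) − (k + 4)·f(k) = 1.
Degrees (1,1,0) ⇒ d ≤ 3.
A polynomial solution: f(k) = k*(k**2 + 6*k + 11)/18.
Get s_k = R·t_k = 2*k*(k**2 + 6*k + 11)/(3*(k + 1)*(k + 2)*(k + 3)) with R(k) = B(k−1)f(k)/C(k) = k*(k + 4)*(k**2 + 6*k + 11)/18.
Δs = 12/(k**4 + 10*k**3 + 35*k**2 + 50*k + 24), as required.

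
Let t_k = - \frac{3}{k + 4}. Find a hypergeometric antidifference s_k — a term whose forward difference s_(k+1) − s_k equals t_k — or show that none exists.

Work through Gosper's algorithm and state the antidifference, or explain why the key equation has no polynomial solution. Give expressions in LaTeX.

no hypergeometric antidifference exists

Step 1: r(k) = (k + 4)/(k + 5).
So A=k + 4 and B=k + 5, with C=1.
Need (k + 4)·f(k+1) − (k + 4)·f(k) = 1.
Bound: deg f ≤ 0.
Write f(k) = c0. Then LHS − RHS = -1, requiring -1 = 0: contradictory. No certificate.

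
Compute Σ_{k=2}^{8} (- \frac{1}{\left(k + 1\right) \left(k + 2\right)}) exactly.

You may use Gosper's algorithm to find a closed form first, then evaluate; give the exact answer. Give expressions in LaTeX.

Σ = -7/30

Ratio r(k) = (k + 1)/(k + 3).
A = k + 1, B = k + 3, C = 1.
Set up (k + 1)·f(k+1) − (k + 2)·f(k) − (1) = 0.
Bound: deg f ≤ 1.
Coefficient equations give f(k) = k.
Then R = B(k−1)f/C = k*(k + 2), so s_k = R(k)·t_k = -k/(k + 1).
Δs = -1/(k**2 + 3*k + 2), as required.
Sum = s_(9) − s_(2); s_(9) = -9/10, s_(2) = -2/3 ⇒ -7/30.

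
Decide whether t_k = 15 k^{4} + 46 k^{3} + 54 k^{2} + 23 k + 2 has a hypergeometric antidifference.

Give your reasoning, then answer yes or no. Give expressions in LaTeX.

Compute t_(k+1)/t_k: get (15*k**4 + 106*k**3 + 282*k**2 + 329*k + 140)/(15*k**4 + 46*k**3 + 54*k**2 + 23*k + 2).
Normal form (A,B,C) = (1, 1, k**4 + 46*k**3/15 + 18*k**2/5 + 23*k/15 + 2/15).
f must satisfy (1)·f(k+1) − (1)·f(k) = k**4 + 46*k**3/15 + 18*k**2/5 + 23*k/15 + 2/15.
d = 5 from the (0,0,4) case.
Match coefficients ⇒ f(k) = k*(3*k**4 + 4*k**3 - 4*k - 1)/15.
Then R = B(k−1)f/C = k*(3*k**4 + 4*k**3 - 4*k - 1)/((3*k + 2)*(5*k**3 + 12*k**2 + 10*k + 1)), so s_k = R(k)·t_k = k*(3*k**4 + 4*k**3 - 4*k - 1).
Check: Δs_k = 15*k**4 + 46*k**3 + 54*k**2 + 23*k + 2. ✓

Yes. s_k = k \left(3 k^{4} + 4 k^{3} - 4 k - 1\right).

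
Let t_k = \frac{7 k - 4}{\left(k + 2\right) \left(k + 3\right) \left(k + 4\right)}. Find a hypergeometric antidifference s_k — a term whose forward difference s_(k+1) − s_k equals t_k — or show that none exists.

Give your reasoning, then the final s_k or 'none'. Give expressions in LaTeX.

s_k = \frac{k \left(5 k - 17\right)}{6 \left(k + 2\right) \left(k + 3\right)}

Ratio r(k) = (k + 2)*(7*k + 3)/((k + 5)*(7*k - 4)).
Take A(k)=k + 2, B(k)=k + 5, C(k)=k - 4/7.
Need (k + 2)·f(k+1) − (k + 4)·f(k) = k - 4/7.
From deg A=1, deg B=1, deg C=1: d=2.
A polynomial solution: f(k) = k*(5*k - 17)/42.
So s_k = (B(k−1)f/C)·t_k = (k*(k + 4)*(5*k - 17)/(6*(7*k - 4)))·t_k = k*(5*k - 17)/(6*(k + 2)*(k + 3)).
Δs = (7*k - 4)/(k**3 + 9*k**2 + 26*k + 24), as required.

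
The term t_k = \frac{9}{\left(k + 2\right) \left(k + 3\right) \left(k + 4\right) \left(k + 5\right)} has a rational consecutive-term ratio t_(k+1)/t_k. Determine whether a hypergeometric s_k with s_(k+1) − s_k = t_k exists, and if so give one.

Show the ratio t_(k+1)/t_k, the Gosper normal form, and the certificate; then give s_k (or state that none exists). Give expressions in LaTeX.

Step 1: r(k) = (k + 2)/(k + 6).
Gosper form: A/B · C(k+1)/C(k) with A=k + 2, B=k + 6, C=1.
Key eq: (k + 2)·f(k+1) = (k + 5)·f(k) + (1).
d = 3 from the (1,1,0) case.
Coefficient equations give f(k) = k*(k**2 + 9*k + 26)/72.
Get s_k = R·t_k = k*(k**2 + 9*k + 26)/(8*(k + 2)*(k + 3)*(k + 4)) with R(k) = B(k−1)f(k)/C(k) = k*(k + 5)*(k**2 + 9*k + 26)/72.
Check: Δs_k = 9/(k**4 + 14*k**3 + 71*k**2 + 154*k + 120). ✓

s_k = \frac{k \left(k^{2} + 9 k + 26\right)}{8 \left(k + 2\right) \left(k + 3\right) \left(k + 4\right)}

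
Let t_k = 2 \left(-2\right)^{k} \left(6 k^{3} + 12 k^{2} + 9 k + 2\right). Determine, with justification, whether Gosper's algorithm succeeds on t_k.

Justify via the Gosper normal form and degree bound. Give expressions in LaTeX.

Ratio r(k) = 2*(-6*k**3 - 30*k**2 - 51*k - 29)/(6*k**3 + 12*k**2 + 9*k + 2).
Take A(k)=-2, B(k)=1, C(k)=k**3 + 2*k**2 + 3*k/2 + 1/3.
f must satisfy (-2)·f(k+1) − (1)·f(k) = k**3 + 2*k**2 + 3*k/2 + 1/3.
Degrees (0,0,3) ⇒ d ≤ 3.
Match coefficients ⇒ f(k) = -k*(2*k**2 - 1)/6.
Certificate R = B(k−1)f/C = -k*(2*k**2 - 1)/(6*k**3 + 12*k**2 + 9*k + 2) gives s_k = 2*(-2)**k*k*(1 - 2*k**2).
Δs = 2*(-2)**k*(6*k**3 + 12*k**2 + 9*k + 2), as required.

Yes. s_k = 2 \left(-2\right)^{k} k \left(1 - 2 k^{2}\right).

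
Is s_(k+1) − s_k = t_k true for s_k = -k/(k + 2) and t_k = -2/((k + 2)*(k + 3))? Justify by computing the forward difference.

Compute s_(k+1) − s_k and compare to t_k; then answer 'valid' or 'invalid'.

valid; difference matches t_k

s_(k+1) = (-k - 1)/(k + 3)
s_(k+1) − s_k = -2/(k**2 + 5*k + 6)
(s_(k+1) − s_k) − t_k = 0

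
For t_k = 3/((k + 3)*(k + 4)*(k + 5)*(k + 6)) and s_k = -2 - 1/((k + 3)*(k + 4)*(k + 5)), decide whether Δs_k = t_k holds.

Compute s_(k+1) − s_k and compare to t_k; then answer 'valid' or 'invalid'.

valid; difference matches t_k

s_(k+1) = -2 - 1/((k + 4)*(k + 5)*(k + 6))
s_(k+1) − s_k = 3/((k + 3)*(k + 4)*(k + 5)*(k + 6))
(s_(k+1) − s_k) − t_k = 0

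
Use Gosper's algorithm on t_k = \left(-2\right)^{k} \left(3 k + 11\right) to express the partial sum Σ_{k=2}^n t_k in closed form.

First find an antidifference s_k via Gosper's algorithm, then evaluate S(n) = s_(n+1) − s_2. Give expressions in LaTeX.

S(n) = 2 \left(-2\right)^{n} n + 8 \left(-2\right)^{n} + 20

Step 1: r(k) = 2*(-3*k - 14)/(3*k + 11).
Factor: A=-2; B=1; C=k + 11/3.
Key eq: (-2)·f(k+1) = (1)·f(k) + (k + 11/3).
Degrees (0,0,1) ⇒ d ≤ 1.
A polynomial solution: f(k) = -(k + 3)/3.
Certificate R = B(k−1)f/C = -(k + 3)/(3*k + 11) gives s_k = (-2)**k*(-k - 3).
Verify: (-2)**k*(3*k + 11) matches t_k.
Evaluate: s_(n+1) = 2*(-2)**n*(n + 4); subtract s_(2) = -20 ⇒ S(n) = 2*(-2)**n*n + 8*(-2)**n + 20.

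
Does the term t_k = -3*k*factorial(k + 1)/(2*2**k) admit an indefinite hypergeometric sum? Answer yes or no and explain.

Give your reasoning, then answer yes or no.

Ratio r(k) = (k + 1)*(k + 2)/(2*k).
Factor: A=k/2 + 1; B=1; C=k.
Need (k/2 + 1)·f(k+1) − (1)·f(k) = k.
deg f ≤ 0 (via 1,0,1).
Match coefficients ⇒ f(k) = 2.
Get s_k = R·t_k = -3*factorial(k + 1)/2**k with R(k) = B(k−1)f(k)/C(k) = 2/k.
s_(k+1) − s_k = -3*k*factorial(k + 1)/(2*2**k) = t_k.

Yes. s_k = -3*factorial(k + 1)/2**k.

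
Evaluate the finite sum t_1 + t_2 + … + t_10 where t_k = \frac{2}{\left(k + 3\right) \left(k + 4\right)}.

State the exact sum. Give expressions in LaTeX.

r(k) = (k + 3)/(k + 5) after simplifying.
Take A(k)=k + 3, B(k)=k + 5, C(k)=1.
f must satisfy (k + 3)·f(k+1) − (k + 4)·f(k) = 1.
From deg A=1, deg B=1, deg C=0: d=1.
Match coefficients ⇒ f(k) = k/3.
R(k) = B(k−1)·f(k)/C(k) = k*(k + 4)/3; s_k = R·t_k = 2*k/(3*(k + 3)).
s_(k+1) − s_k = 2/(k**2 + 7*k + 12) = t_k.
Evaluate s at k=11 and k=1: 11/21 and 1/6; difference 5/14.

Σ = 5/14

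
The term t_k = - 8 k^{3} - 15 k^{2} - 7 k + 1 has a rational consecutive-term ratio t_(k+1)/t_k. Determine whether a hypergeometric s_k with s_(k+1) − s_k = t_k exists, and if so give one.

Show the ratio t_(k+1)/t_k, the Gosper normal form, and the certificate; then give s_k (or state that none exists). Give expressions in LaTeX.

s_k = k \left(- 2 k^{3} - k^{2} + 2 k + 2\right)

Step 1: r(k) = (8*k**3 + 39*k**2 + 61*k + 29)/(8*k**3 + 15*k**2 + 7*k - 1).
Take A(k)=1, B(k)=1, C(k)=k**3 + 15*k**2/8 + 7*k/8 - 1/8.
Set up (1)·f(k+1) − (1)·f(k) − (k**3 + 15*k**2/8 + 7*k/8 - 1/8) = 0.
deg f ≤ 4 (via 0,0,3).
A polynomial solution: f(k) = k*(2*k**3 + k**2 - 2*k - 2)/8.
Certificate R = B(k−1)f/C = k*(2*k**3 + k**2 - 2*k - 2)/(8*k**3 + 15*k**2 + 7*k - 1) gives s_k = k*(-2*k**3 - k**2 + 2*k + 2).
Δs = -8*k**3 - 15*k**2 - 7*k + 1, as required.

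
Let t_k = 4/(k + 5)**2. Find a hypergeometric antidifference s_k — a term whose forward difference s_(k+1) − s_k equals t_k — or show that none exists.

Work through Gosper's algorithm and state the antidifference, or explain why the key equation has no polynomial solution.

not Gosper-summable; s_k does not exist

Ratio r(k) = (k + 5)**2/(k + 6)**2.
Factor: A=k**2 + 10*k + 25; B=k**2 + 12*k + 36; C=1.
Solve (k**2 + 10*k + 25)·f(k+1) − (k**2 + 10*k + 25)·f(k) = 1.
From deg A=2, deg B=2, deg C=0: d=0.
Write f(k) = c0. Then LHS − RHS = -1, requiring -1 = 0: contradictory. No certificate.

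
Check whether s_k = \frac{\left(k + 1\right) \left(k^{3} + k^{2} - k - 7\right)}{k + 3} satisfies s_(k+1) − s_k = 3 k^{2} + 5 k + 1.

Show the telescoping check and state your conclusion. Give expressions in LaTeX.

s_(k+1) = -(k + 2)*(k - (k + 1)**3 - (k + 1)**2 + 8)/(k + 4)
s_(k+1) − s_k = (3*k**4 + 22*k**3 + 46*k**2 + 33*k - 8)/(k**2 + 7*k + 12)
(s_(k+1) − s_k) − t_k = 2*(-2*k**3 - 13*k**2 - 17*k - 10)/(k**2 + 7*k + 12)

Invalid: residual \frac{2 \left(- 2 k^{3} - 13 k^{2} - 17 k - 10\right)}{k^{2} + 7 k + 12} ≠ 0.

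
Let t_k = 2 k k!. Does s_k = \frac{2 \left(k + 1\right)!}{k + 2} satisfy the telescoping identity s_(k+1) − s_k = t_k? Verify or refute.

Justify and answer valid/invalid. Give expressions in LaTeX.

Invalid: residual - \frac{2 \left(k^{2} + 2 k - 1\right) k!}{\left(k + 2\right) \left(k + 3\right)} ≠ 0.

s_(k+1) = 2*factorial(k + 2)/(k + 3)
s_(k+1) − s_k = 2*(k**2 + 3*k + 1)*factorial(k + 1)/((k + 2)*(k + 3))
(s_(k+1) − s_k) − t_k = -2*(k**2 + 2*k - 1)*factorial(k)/((k + 2)*(k + 3))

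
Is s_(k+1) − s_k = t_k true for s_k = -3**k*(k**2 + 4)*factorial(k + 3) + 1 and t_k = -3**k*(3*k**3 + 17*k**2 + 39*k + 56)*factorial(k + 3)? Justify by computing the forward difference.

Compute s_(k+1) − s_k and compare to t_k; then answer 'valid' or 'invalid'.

valid (s_(k+1) − s_k reduces to t_k)

s_(k+1) = -3**(k + 1)*((k + 1)**2 + 4)*factorial(k + 4) + 1
s_(k+1) − s_k = -3**k*(3*k**3 + 17*k**2 + 39*k + 56)*factorial(k + 3)
(s_(k+1) − s_k) − t_k = 0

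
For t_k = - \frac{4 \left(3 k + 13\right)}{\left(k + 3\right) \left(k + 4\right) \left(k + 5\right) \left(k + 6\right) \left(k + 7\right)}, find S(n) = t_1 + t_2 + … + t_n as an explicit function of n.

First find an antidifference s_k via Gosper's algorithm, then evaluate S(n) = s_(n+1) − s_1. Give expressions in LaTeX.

Compute t_(k+1)/t_k: get (k + 3)*(3*k + 16)/((k + 8)*(3*k + 13)).
Factor: A=k + 3; B=k + 8; C=k + 13/3.
Key eq: (k + 3)·f(k+1) = (k + 7)·f(k) + (k + 13/3).
From deg A=1, deg B=1, deg C=1: d=4.
Solving with deg f ≤ 4: f(k) = k*(k + 4)*(k**2 + 14*k + 63)/270.
R(k) = B(k−1)·f(k)/C(k) = k*(k + 4)*(k + 7)*(k**2 + 14*k + 63)/(90*(3*k + 13)); s_k = R·t_k = 2*k*(-k**2 - 14*k - 63)/(45*(k**3 + 14*k**2 + 63*k + 90)).
Check: Δs_k = 4*(-3*k - 13)/(k**5 + 25*k**4 + 245*k**3 + 1175*k**2 + 2754*k + 2520). ✓
Evaluate: s_(n+1) = 2*(-n**3 - 17*n**2 - 94*n - 78)/(45*(n**3 + 17*n**2 + 94*n + 168)); subtract s_(1) = -13/630 ⇒ S(n) = n*(-n**2 - 17*n - 94)/(42*(n**3 + 17*n**2 + 94*n + 168)).

S(n) = \frac{n \left(- n^{2} - 17 n - 94\right)}{42 \left(n^{3} + 17 n^{2} + 94 n + 168\right)}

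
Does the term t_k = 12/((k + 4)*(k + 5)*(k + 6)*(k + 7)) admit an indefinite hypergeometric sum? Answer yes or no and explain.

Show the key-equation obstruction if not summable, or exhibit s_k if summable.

The ratio is (k + 4)/(k + 8).
Take A(k)=k + 4, B(k)=k + 8, C(k)=1.
Solve (k + 4)·f(k+1) − (k + 7)·f(k) = 1.
From deg A=1, deg B=1, deg C=0: d=3.
A polynomial solution: f(k) = k*(k**2 + 15*k + 74)/360.
Certificate R = B(k−1)f/C = k*(k + 7)*(k**2 + 15*k + 74)/360 gives s_k = k*(k**2 + 15*k + 74)/(30*(k + 4)*(k + 5)*(k + 6)).
Verify: 12/(k**4 + 22*k**3 + 179*k**2 + 638*k + 840) matches t_k.

Yes. s_k = k*(k**2 + 15*k + 74)/(30*(k + 4)*(k + 5)*(k + 6)).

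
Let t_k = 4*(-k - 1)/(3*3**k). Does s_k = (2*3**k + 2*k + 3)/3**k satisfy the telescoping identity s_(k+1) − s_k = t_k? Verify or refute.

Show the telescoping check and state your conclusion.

valid (s_(k+1) − s_k reduces to t_k)

s_(k+1) = (6*3**k + 2*k + 5)/(3*3**k)
s_(k+1) − s_k = 4*(-k - 1)/(3*3**k)
(s_(k+1) − s_k) − t_k = 0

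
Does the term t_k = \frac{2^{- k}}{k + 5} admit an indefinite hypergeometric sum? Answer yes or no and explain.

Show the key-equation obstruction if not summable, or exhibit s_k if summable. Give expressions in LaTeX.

t_(k+1)/t_k = (k + 5)/(2*(k + 6)).
So A=k/2 + 5/2 and B=k + 6, with C=1.
Set up (k/2 + 5/2)·f(k+1) − (k + 5)·f(k) − (1) = 0.
Degrees (1,1,0) ⇒ d ≤ -1.
d = -1 < 0 ⇒ no nonzero polynomial f; not summable.

No — key equation has no polynomial f.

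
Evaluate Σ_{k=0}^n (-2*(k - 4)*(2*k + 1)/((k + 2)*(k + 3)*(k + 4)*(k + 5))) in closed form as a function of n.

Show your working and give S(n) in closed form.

S(n) = (-n**3 + 36*n**2 + 85*n + 48)/(12*(n**3 + 12*n**2 + 47*n + 60))

Step 1: r(k) = (k - 3)*(k + 2)*(2*k + 3)/((k - 4)*(k + 6)*(2*k + 1)).
Gosper form: A/B · C(k+1)/C(k) with A=k + 2, B=k + 6, C=k**2 - 7*k/2 - 2.
Key eq: (k + 2)·f(k+1) = (k + 5)·f(k) + (k**2 - 7*k/2 - 2).
Degrees (1,1,2) ⇒ d ≤ 3.
A polynomial solution: f(k) = k*(k**2 - 39*k - 10)/48.
Certificate R = B(k−1)f/C = k*(k + 5)*(k**2 - 39*k - 10)/(24*(k - 4)*(2*k + 1)) gives s_k = k*(-k**2 + 39*k + 10)/(12*(k**3 + 9*k**2 + 26*k + 24)).
Verify: 2*(-2*k**2 + 7*k + 4)/(k**4 + 14*k**3 + 71*k**2 + 154*k + 120) matches t_k.
Evaluate: s_(n+1) = (-n**3 + 36*n**2 + 85*n + 48)/(12*(n**3 + 12*n**2 + 47*n + 60)); subtract s_(0) = 0 ⇒ S(n) = (-n**3 + 36*n**2 + 85*n + 48)/(12*(n**3 + 12*n**2 + 47*n + 60)).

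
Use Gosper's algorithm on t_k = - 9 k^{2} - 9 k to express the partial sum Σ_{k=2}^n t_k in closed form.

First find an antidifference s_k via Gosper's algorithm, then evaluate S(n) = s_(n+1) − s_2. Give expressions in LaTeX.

S(n) = - 3 n^{3} - 9 n^{2} - 6 n + 18

Step 1: r(k) = (k + 2)/k.
Gosper form: A/B · C(k+1)/C(k) with A=1, B=1, C=k**2 + k.
f must satisfy (1)·f(k+1) − (1)·f(k) = k**2 + k.
Bound: deg f ≤ 3.
Solving with deg f ≤ 3: f(k) = k*(k - 1)*(k + 1)/3.
R(k) = B(k−1)·f(k)/C(k) = (k - 1)/3; s_k = R·t_k = 3*k*(1 - k**2).
Verify: 9*k*(-k - 1) matches t_k.
Σ_(k=2)^n t_k = s_(n+1) − s_(2) = (3*n*(-n**2 - 3*n - 2)) − (-18), i.e. -3*n**3 - 9*n**2 - 6*n + 18.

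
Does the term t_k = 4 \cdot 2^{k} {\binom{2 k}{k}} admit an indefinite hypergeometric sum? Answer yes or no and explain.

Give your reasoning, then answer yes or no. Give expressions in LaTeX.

No; the degree bound rules out any f.

t_(k+1)/t_k = 4*(2*k + 1)/(k + 1).
Factor: A=8*k + 4; B=k + 1; C=1.
Solve (8*k + 4)·f(k+1) − (k)·f(k) = 1.
Bound: deg f ≤ -1.
d = -1 < 0 ⇒ no nonzero polynomial f; not summable.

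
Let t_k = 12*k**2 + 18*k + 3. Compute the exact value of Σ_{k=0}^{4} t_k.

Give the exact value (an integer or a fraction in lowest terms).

Ratio r(k) = (4*k**2 + 14*k + 11)/(4*k**2 + 6*k + 1).
Gosper form: A/B · C(k+1)/C(k) with A=1, B=1, C=k**2 + 3*k/2 + 1/4.
Set up (1)·f(k+1) − (1)·f(k) − (k**2 + 3*k/2 + 1/4) = 0.
Degrees (0,0,2) ⇒ d ≤ 3.
A polynomial solution: f(k) = k*(4*k**2 + 3*k - 4)/12.
Then R = B(k−1)f/C = k*(4*k**2 + 3*k - 4)/(3*(4*k**2 + 6*k + 1)), so s_k = R(k)·t_k = k*(4*k**2 + 3*k - 4).
Check: Δs_k = 12*k**2 + 18*k + 3. ✓
Telescoping: Σ = s_(5) − s_(0) = 555 − (0) = 555.

Σ = 555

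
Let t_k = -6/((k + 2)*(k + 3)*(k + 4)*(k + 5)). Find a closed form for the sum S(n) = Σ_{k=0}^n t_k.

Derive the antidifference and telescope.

Ratio r(k) = (k + 2)/(k + 6).
A = k + 2, B = k + 6, C = 1.
Set up (k + 2)·f(k+1) − (k + 5)·f(k) − (1) = 0.
deg f ≤ 3 (via 1,1,0).
Coefficient equations give f(k) = k*(k**2 + 9*k + 26)/72.
Then R = B(k−1)f/C = k*(k + 5)*(k**2 + 9*k + 26)/72, so s_k = R(k)·t_k = k*(-k**2 - 9*k - 26)/(12*(k + 2)*(k + 3)*(k + 4)).
s_(k+1) − s_k = -6/(k**4 + 14*k**3 + 71*k**2 + 154*k + 120) = t_k.
s_(n+1) = (-n**3 - 12*n**2 - 47*n - 36)/(12*(n**3 + 12*n**2 + 47*n + 60)) and s_(0) = 0, so S(n) = (-n**3 - 12*n**2 - 47*n - 36)/(12*(n**3 + 12*n**2 + 47*n + 60)).

S(n) = (-n**3 - 12*n**2 - 47*n - 36)/(12*(n**3 + 12*n**2 + 47*n + 60))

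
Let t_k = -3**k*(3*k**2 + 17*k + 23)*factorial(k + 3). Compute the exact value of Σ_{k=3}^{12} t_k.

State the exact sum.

Step 1: r(k) = 3*(3*k**3 + 35*k**2 + 135*k + 172)/(3*k**2 + 17*k + 23).
A = 3*k + 12, B = 1, C = k**2 + 17*k/3 + 23/3.
f must satisfy (3*k + 12)·f(k+1) − (1)·f(k) = k**2 + 17*k/3 + 23/3.
d = 1 from the (1,0,2) case.
A polynomial solution: f(k) = (k + 1)/3.
Then R = B(k−1)f/C = (k + 1)/(3*k**2 + 17*k + 23), so s_k = R(k)·t_k = -3**k*(k + 1)*factorial(k + 3).
s_(k+1) − s_k = -3**k*(3*k**2 + 17*k + 23)*factorial(k + 3) = t_k.
Σ_(k=3)^(12) t_k = s_(13) − s_(3) = -467007591996481536000 − (-77760) = -467007591996481458240.

Σ = -467007591996481458240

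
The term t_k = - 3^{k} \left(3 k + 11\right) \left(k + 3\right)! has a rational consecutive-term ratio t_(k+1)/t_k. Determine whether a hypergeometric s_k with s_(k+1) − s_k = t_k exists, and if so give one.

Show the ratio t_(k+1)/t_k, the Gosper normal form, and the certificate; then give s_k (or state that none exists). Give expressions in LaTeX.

The ratio is 3*(k + 4)*(3*k + 14)/(3*k + 11).
Gosper form: A/B · C(k+1)/C(k) with A=3*k + 12, B=1, C=k + 11/3.
Set up (3*k + 12)·f(k+1) − (1)·f(k) − (k + 11/3) = 0.
Bound: deg f ≤ 0.
Coefficient equations give f(k) = 1/3.
So s_k = (B(k−1)f/C)·t_k = (1/(3*k + 11))·t_k = -3**k*factorial(k + 3).
Check: Δs_k = -3**k*(3*k + 11)*factorial(k + 3). ✓

s_k = - 3^{k} \left(k + 3\right)!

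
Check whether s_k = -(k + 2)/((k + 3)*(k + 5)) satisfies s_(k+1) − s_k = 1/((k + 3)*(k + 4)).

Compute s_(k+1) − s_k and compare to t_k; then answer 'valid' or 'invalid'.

Invalid: residual 3*(-2*k - 9)/(k**4 + 18*k**3 + 119*k**2 + 342*k + 360) ≠ 0.

s_(k+1) = (-k - 3)/((k + 4)*(k + 6))
s_(k+1) − s_k = (k**2 + 5*k + 3)/(k**4 + 18*k**3 + 119*k**2 + 342*k + 360)
(s_(k+1) − s_k) − t_k = 3*(-2*k - 9)/(k**4 + 18*k**3 + 119*k**2 + 342*k + 360)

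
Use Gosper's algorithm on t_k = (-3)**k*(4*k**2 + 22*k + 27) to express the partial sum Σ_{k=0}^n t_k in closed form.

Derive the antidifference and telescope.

Step 1: r(k) = 3*(-4*k**2 - 30*k - 53)/(4*k**2 + 22*k + 27).
Factor: A=-3; B=1; C=k**2 + 11*k/2 + 27/4.
Solve (-3)·f(k+1) − (1)·f(k) = k**2 + 11*k/2 + 27/4.
Bound: deg f ≤ 2.
Solving with deg f ≤ 2: f(k) = -(k + 1)*(k + 3)/4.
Get s_k = R·t_k = (-3)**k*(-k**2 - 4*k - 3) with R(k) = B(k−1)f(k)/C(k) = -(k + 1)*(k + 3)/(4*k**2 + 22*k + 27).
Δs = (-3)**k*(4*k**2 + 22*k + 27), as required.
Evaluate: s_(n+1) = 3*(-3)**n*(n**2 + 6*n + 8); subtract s_(0) = -3 ⇒ S(n) = 3*(-3)**n*n**2 + 18*(-3)**n*n + 24*(-3)**n + 3.

S(n) = 3*(-3)**n*n**2 + 18*(-3)**n*n + 24*(-3)**n + 3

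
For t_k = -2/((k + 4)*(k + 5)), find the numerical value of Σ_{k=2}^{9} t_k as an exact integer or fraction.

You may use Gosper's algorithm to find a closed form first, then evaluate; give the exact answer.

The ratio is (k + 4)/(k + 6).
Take A(k)=k + 4, B(k)=k + 6, C(k)=1.
f must satisfy (k + 4)·f(k+1) − (k + 5)·f(k) = 1.
Bound: deg f ≤ 1.
Match coefficients ⇒ f(k) = k/4.
Get s_k = R·t_k = -k/(2*k + 8) with R(k) = B(k−1)f(k)/C(k) = k*(k + 5)/4.
Check: Δs_k = -2/(k**2 + 9*k + 20). ✓
Sum = s_(10) − s_(2); s_(10) = -5/14, s_(2) = -1/6 ⇒ -4/21.

Σ = -4/21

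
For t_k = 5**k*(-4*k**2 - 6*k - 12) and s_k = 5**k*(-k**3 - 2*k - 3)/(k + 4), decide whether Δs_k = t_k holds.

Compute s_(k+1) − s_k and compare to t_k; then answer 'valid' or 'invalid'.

s_(k+1) = 5**(k + 1)*(-2*k - (k + 1)**3 - 5)/(k + 5)
s_(k+1) − s_k = 5**k*(-4*k**4 - 30*k**3 - 83*k**2 - 117*k - 105)/(k**2 + 9*k + 20)
(s_(k+1) − s_k) − t_k = 5**k*(12*k**3 + 63*k**2 + 111*k + 135)/(k**2 + 9*k + 20)

Invalid: residual 5**k*(12*k**3 + 63*k**2 + 111*k + 135)/(k**2 + 9*k + 20) ≠ 0.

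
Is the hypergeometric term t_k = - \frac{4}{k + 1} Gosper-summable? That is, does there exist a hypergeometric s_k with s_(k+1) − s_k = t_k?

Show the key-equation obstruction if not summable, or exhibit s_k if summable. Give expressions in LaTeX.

No — t_k has no hypergeometric antidifference.

Ratio r(k) = (k + 1)/(k + 2).
Gosper form: A/B · C(k+1)/C(k) with A=k + 1, B=k + 2, C=1.
Solve (k + 1)·f(k+1) − (k + 1)·f(k) = 1.
d = 0 from the (1,1,0) case.
Put f(k) = c0: A·f(k+1) − B(k−1)·f(k) − C = -1; need -1 = 0 — inconsistent ⇒ no f, not summable.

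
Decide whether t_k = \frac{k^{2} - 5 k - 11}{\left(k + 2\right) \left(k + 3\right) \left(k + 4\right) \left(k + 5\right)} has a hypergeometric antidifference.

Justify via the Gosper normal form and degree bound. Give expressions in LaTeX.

Compute t_(k+1)/t_k: get (k**3 - k**2 - 21*k - 30)/(k**3 + k**2 - 41*k - 66).
So A=k + 2 and B=k + 6, with C=k**2 - 5*k - 11.
Solve (k + 2)·f(k+1) − (k + 5)·f(k) = k**2 - 5*k - 11.
d = 3 from the (1,1,2) case.
Solve for f: f(k) = -k*(k**2 + 17*k + 26)/8 (degree 3 ≤ 3).
Certificate R = B(k−1)f/C = -k*(k + 5)*(k**2 + 17*k + 26)/(8*(k**2 - 5*k - 11)) gives s_k = k*(-k**2 - 17*k - 26)/(8*(k + 2)*(k + 3)*(k + 4)).
Verify: (k**2 - 5*k - 11)/(k**4 + 14*k**3 + 71*k**2 + 154*k + 120) matches t_k.

Yes. s_k = \frac{k \left(- k^{2} - 17 k - 26\right)}{8 \left(k + 2\right) \left(k + 3\right) \left(k + 4\right)}.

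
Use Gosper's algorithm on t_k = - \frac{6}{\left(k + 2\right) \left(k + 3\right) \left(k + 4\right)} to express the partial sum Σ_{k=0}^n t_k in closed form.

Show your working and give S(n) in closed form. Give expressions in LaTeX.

S(n) = \frac{- n^{2} - 7 n - 6}{2 \left(n^{2} + 7 n + 12\right)}

Ratio r(k) = (k + 2)/(k + 5).
A = k + 2, B = k + 5, C = 1.
Need (k + 2)·f(k+1) − (k + 4)·f(k) = 1.
d = 2 from the (1,1,0) case.
A polynomial solution: f(k) = k*(k + 5)/12.
Certificate R = B(k−1)f/C = k*(k + 4)*(k + 5)/12 gives s_k = k*(-k - 5)/(2*(k + 2)*(k + 3)).
s_(k+1) − s_k = -6/(k**3 + 9*k**2 + 26*k + 24) = t_k.
Evaluate: s_(n+1) = (-n**2 - 7*n - 6)/(2*(n**2 + 7*n + 12)); subtract s_(0) = 0 ⇒ S(n) = (-n**2 - 7*n - 6)/(2*(n**2 + 7*n + 12)).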